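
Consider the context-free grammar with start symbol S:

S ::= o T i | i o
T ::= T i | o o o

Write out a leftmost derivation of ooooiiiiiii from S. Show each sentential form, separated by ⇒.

S⇒oTi⇒oTii⇒oTiii⇒oTiiii⇒oTiiiii⇒oTiiiiii⇒oTiiiiiii⇒ooooiiiiiii

S ⇒ oTi   [S ::= o T i]
oTi ⇒ oTii   [T ::= T i]
oTii ⇒ oTiii   [T ::= T i]
oTiii ⇒ oTiiii   [T ::= T i]
oTiiii ⇒ oTiiiii   [T ::= T i]
oTiiiii ⇒ oTiiiiii   [T ::= T i]
oTiiiiii ⇒ oTiiiiiii   [T ::= T i]
oTiiiiiii ⇒ ooooiiiiiii   [T ::= o o o]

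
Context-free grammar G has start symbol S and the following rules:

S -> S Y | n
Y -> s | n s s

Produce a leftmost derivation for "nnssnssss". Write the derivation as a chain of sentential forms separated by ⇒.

S⇒SY⇒SYY⇒SYYY⇒SYYYY⇒nYYYY⇒nnssYYY⇒nnssnssYY⇒nnssnsssY⇒nnssnssss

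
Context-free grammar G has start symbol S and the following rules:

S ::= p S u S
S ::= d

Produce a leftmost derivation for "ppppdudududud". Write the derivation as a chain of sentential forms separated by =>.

S => pSuS   [S ::= p S u S]
pSuS => ppSuSuS   [S ::= p S u S]
ppSuSuS => pppSuSuSuS   [S ::= p S u S]
pppSuSuSuS => ppppSuSuSuSuS   [S ::= p S u S]
ppppSuSuSuSuS => ppppduSuSuSuS   [S ::= d]
ppppduSuSuSuS => ppppduduSuSuS   [S ::= d]
ppppduduSuSuS => ppppdududuSuS   [S ::= d]
ppppdududuSuS => ppppdudududuS   [S ::= d]
ppppdudududuS => ppppdudududud   [S ::= d]

S => pSuS => ppSuSuS => pppSuSuSuS => ppppSuSuSuSuS => ppppduSuSuSuS => ppppduduSuSuS => ppppdududuSuS => ppppdudududuS => ppppdudududud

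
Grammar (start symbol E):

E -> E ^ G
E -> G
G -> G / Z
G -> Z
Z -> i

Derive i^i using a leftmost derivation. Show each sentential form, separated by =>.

E => E^G   [E -> E ^ G]
E^G => G^G   [E -> G]
G^G => Z^G   [G -> Z]
Z^G => i^G   [Z -> i]
i^G => i^Z   [G -> Z]
i^Z => i^i   [Z -> i]

E => E^G => G^G => Z^G => i^G => i^Z => i^i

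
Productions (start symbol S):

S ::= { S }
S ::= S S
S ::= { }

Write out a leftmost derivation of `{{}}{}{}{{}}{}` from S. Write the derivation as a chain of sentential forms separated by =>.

S => SS   [S ::= S S]
SS => SSS   [S ::= S S]
SSS => SSSS   [S ::= S S]
SSSS => {S}SSS   [S ::= { S }]
{S}SSS => {{}}SSS   [S ::= { }]
{{}}SSS => {{}}{}SS   [S ::= { }]
{{}}{}SS => {{}}{}SSS   [S ::= S S]
{{}}{}SSS => {{}}{}{}SS   [S ::= { }]
{{}}{}{}SS => {{}}{}{}{S}S   [S ::= { S }]
{{}}{}{}{S}S => {{}}{}{}{{}}S   [S ::= { }]
{{}}{}{}{{}}S => {{}}{}{}{{}}{}   [S ::= { }]

S => SS => SSS => SSSS => {S}SSS => {{}}SSS => {{}}{}SS => {{}}{}SSS => {{}}{}{}SS => {{}}{}{}{S}S => {{}}{}{}{{}}S => {{}}{}{}{{}}{}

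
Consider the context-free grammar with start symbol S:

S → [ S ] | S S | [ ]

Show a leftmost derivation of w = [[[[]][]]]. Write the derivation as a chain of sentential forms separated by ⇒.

S⇒[S]⇒[[S]]⇒[[SS]]⇒[[[S]S]]⇒[[[[]]S]]⇒[[[[]][]]]

S ⇒ [S]   [S → [ S ]]
[S] ⇒ [[S]]   [S → [ S ]]
[[S]] ⇒ [[SS]]   [S → S S]
[[SS]] ⇒ [[[S]S]]   [S → [ S ]]
[[[S]S]] ⇒ [[[[]]S]]   [S → [ ]]
[[[[]]S]] ⇒ [[[[]][]]]   [S → [ ]]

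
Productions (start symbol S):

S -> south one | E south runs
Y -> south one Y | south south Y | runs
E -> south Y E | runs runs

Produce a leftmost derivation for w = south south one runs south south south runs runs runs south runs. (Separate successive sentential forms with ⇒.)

S ⇒ E south runs ⇒ south Y E south runs ⇒ south south one Y E south runs ⇒ south south one runs E south runs ⇒ south south one runs south Y E south runs ⇒ south south one runs south south south Y E south runs ⇒ south south one runs south south south runs E south runs ⇒ south south one runs south south south runs runs runs south runs

S ⇒ E south runs   [S -> E south runs]
E south runs ⇒ south Y E south runs   [E -> south Y E]
south Y E south runs ⇒ south south one Y E south runs   [Y -> south one Y]
south south one Y E south runs ⇒ south south one runs E south runs   [Y -> runs]
south south one runs E south runs ⇒ south south one runs south Y E south runs   [E -> south Y E]
south south one runs south Y E south runs ⇒ south south one runs south south south Y E south runs   [Y -> south south Y]
south south one runs south south south Y E south runs ⇒ south south one runs south south south runs E south runs   [Y -> runs]
south south one runs south south south runs E south runs ⇒ south south one runs south south south runs runs runs south runs   [E -> runs runs]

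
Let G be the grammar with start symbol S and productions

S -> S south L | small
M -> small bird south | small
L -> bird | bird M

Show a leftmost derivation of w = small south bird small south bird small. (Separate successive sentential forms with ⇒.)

S ⇒ S south L ⇒ S south L south L ⇒ small south L south L ⇒ small south bird M south L ⇒ small south bird small south L ⇒ small south bird small south bird M ⇒ small south bird small south bird small

S ⇒ S south L   [S -> S south L]
S south L ⇒ S south L south L   [S -> S south L]
S south L south L ⇒ small south L south L   [S -> small]
small south L south L ⇒ small south bird M south L   [L -> bird M]
small south bird M south L ⇒ small south bird small south L   [M -> small]
small south bird small south L ⇒ small south bird small south bird M   [L -> bird M]
small south bird small south bird M ⇒ small south bird small south bird small   [M -> small]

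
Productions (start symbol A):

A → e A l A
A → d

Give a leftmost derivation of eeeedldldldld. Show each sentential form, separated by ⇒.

A⇒eAlA⇒eeAlAlA⇒eeeAlAlAlA⇒eeeeAlAlAlAlA⇒eeeedlAlAlAlA⇒eeeedldlAlAlA⇒eeeedldldlAlA⇒eeeedldldldlA⇒eeeedldldldld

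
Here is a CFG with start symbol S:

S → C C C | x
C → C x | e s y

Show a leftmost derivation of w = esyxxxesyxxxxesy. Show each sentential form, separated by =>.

S => CCC => CxCC => CxxCC => CxxxCC => esyxxxCC => esyxxxCxC => esyxxxCxxC => esyxxxCxxxC => esyxxxCxxxxC => esyxxxesyxxxxC => esyxxxesyxxxxesy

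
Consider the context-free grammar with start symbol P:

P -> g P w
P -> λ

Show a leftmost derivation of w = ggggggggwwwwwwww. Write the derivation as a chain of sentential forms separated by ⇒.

P ⇒ gPw   [P -> g P w]
gPw ⇒ ggPww   [P -> g P w]
ggPww ⇒ gggPwww   [P -> g P w]
gggPwww ⇒ ggggPwwww   [P -> g P w]
ggggPwwww ⇒ gggggPwwwww   [P -> g P w]
gggggPwwwww ⇒ ggggggPwwwwww   [P -> g P w]
ggggggPwwwwww ⇒ gggggggPwwwwwww   [P -> g P w]
gggggggPwwwwwww ⇒ ggggggggPwwwwwwww   [P -> g P w]
ggggggggPwwwwwwww ⇒ ggggggggwwwwwwww   [P -> λ]

P ⇒ gPw ⇒ ggPww ⇒ gggPwww ⇒ ggggPwwww ⇒ gggggPwwwww ⇒ ggggggPwwwwww ⇒ gggggggPwwwwwww ⇒ ggggggggPwwwwwwww ⇒ ggggggggwwwwwwww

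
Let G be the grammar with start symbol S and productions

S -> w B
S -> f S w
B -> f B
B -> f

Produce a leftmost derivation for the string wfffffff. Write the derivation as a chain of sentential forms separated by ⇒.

S ⇒ wB   [S -> w B]
wB ⇒ wfB   [B -> f B]
wfB ⇒ wffB   [B -> f B]
wffB ⇒ wfffB   [B -> f B]
wfffB ⇒ wffffB   [B -> f B]
wffffB ⇒ wfffffB   [B -> f B]
wfffffB ⇒ wffffffB   [B -> f B]
wffffffB ⇒ wfffffff   [B -> f]

S ⇒ wB ⇒ wfB ⇒ wffB ⇒ wfffB ⇒ wffffB ⇒ wfffffB ⇒ wffffffB ⇒ wfffffff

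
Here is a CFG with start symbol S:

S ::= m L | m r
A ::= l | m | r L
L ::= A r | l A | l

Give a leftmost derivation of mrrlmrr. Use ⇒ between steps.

S ⇒ mL   [S ::= m L]
mL ⇒ mAr   [L ::= A r]
mAr ⇒ mrLr   [A ::= r L]
mrLr ⇒ mrArr   [L ::= A r]
mrArr ⇒ mrrLrr   [A ::= r L]
mrrLrr ⇒ mrrlArr   [L ::= l A]
mrrlArr ⇒ mrrlmrr   [A ::= m]

S⇒mL⇒mAr⇒mrLr⇒mrArr⇒mrrLrr⇒mrrlArr⇒mrrlmrr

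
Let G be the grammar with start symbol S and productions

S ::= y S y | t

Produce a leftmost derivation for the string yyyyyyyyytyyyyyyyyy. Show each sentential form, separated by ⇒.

S⇒ySy⇒yySyy⇒yyySyyy⇒yyyySyyyy⇒yyyyySyyyyy⇒yyyyyySyyyyyy⇒yyyyyyySyyyyyyy⇒yyyyyyyySyyyyyyyy⇒yyyyyyyyySyyyyyyyyy⇒yyyyyyyyytyyyyyyyyy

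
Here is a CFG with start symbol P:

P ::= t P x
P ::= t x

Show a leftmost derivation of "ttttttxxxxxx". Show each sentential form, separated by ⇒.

P ⇒ tPx   [P ::= t P x]
tPx ⇒ ttPxx   [P ::= t P x]
ttPxx ⇒ tttPxxx   [P ::= t P x]
tttPxxx ⇒ ttttPxxxx   [P ::= t P x]
ttttPxxxx ⇒ tttttPxxxxx   [P ::= t P x]
tttttPxxxxx ⇒ ttttttxxxxxx   [P ::= t x]

P⇒tPx⇒ttPxx⇒tttPxxx⇒ttttPxxxx⇒tttttPxxxxx⇒ttttttxxxxxx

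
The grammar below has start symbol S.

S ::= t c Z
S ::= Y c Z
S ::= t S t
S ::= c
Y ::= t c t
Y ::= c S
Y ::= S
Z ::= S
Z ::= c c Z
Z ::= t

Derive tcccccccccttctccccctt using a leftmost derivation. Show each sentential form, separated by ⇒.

S ⇒ tcZ   [S ::= t c Z]
tcZ ⇒ tcccZ   [Z ::= c c Z]
tcccZ ⇒ tcccccZ   [Z ::= c c Z]
tcccccZ ⇒ tcccccccZ   [Z ::= c c Z]
tcccccccZ ⇒ tcccccccccZ   [Z ::= c c Z]
tcccccccccZ ⇒ tcccccccccS   [Z ::= S]
tcccccccccS ⇒ tccccccccctSt   [S ::= t S t]
tccccccccctSt ⇒ tccccccccctYcZt   [S ::= Y c Z]
tccccccccctYcZt ⇒ tcccccccccttctcZt   [Y ::= t c t]
tcccccccccttctcZt ⇒ tcccccccccttctcccZt   [Z ::= c c Z]
tcccccccccttctcccZt ⇒ tcccccccccttctcccccZt   [Z ::= c c Z]
tcccccccccttctcccccZt ⇒ tcccccccccttctccccctt   [Z ::= t]

S ⇒ tcZ ⇒ tcccZ ⇒ tcccccZ ⇒ tcccccccZ ⇒ tcccccccccZ ⇒ tcccccccccS ⇒ tccccccccctSt ⇒ tccccccccctYcZt ⇒ tcccccccccttctcZt ⇒ tcccccccccttctcccZt ⇒ tcccccccccttctcccccZt ⇒ tcccccccccttctccccctt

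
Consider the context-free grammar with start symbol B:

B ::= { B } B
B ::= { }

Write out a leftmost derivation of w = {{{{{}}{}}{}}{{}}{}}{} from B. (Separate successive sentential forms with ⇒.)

B ⇒ {B}B ⇒ {{B}B}B ⇒ {{{B}B}B}B ⇒ {{{{B}B}B}B}B ⇒ {{{{{}}B}B}B}B ⇒ {{{{{}}{}}B}B}B ⇒ {{{{{}}{}}{}}B}B ⇒ {{{{{}}{}}{}}{B}B}B ⇒ {{{{{}}{}}{}}{{}}B}B ⇒ {{{{{}}{}}{}}{{}}{}}B ⇒ {{{{{}}{}}{}}{{}}{}}{}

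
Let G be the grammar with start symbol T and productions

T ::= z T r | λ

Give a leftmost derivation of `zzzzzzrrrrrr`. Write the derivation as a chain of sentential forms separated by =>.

T => zTr => zzTrr => zzzTrrr => zzzzTrrrr => zzzzzTrrrrr => zzzzzzTrrrrrr => zzzzzzrrrrrr

T => zTr   [T ::= z T r]
zTr => zzTrr   [T ::= z T r]
zzTrr => zzzTrrr   [T ::= z T r]
zzzTrrr => zzzzTrrrr   [T ::= z T r]
zzzzTrrrr => zzzzzTrrrrr   [T ::= z T r]
zzzzzTrrrrr => zzzzzzTrrrrrr   [T ::= z T r]
zzzzzzTrrrrrr => zzzzzzrrrrrr   [T ::= λ]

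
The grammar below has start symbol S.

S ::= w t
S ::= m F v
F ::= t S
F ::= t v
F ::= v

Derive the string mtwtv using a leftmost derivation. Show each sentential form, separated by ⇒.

S⇒mFv⇒mtSv⇒mtwtv

S ⇒ mFv   [S ::= m F v]
mFv ⇒ mtSv   [F ::= t S]
mtSv ⇒ mtwtv   [S ::= w t]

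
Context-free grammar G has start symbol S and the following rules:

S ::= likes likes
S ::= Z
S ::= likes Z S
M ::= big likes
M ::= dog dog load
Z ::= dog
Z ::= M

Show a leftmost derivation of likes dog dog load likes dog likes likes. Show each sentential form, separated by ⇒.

S ⇒ likes Z S ⇒ likes M S ⇒ likes dog dog load S ⇒ likes dog dog load likes Z S ⇒ likes dog dog load likes dog S ⇒ likes dog dog load likes dog likes likes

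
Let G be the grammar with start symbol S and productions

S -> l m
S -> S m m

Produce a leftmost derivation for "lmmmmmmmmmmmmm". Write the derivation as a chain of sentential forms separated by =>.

S => Smm => Smmmm => Smmmmmm => Smmmmmmmm => Smmmmmmmmmm => Smmmmmmmmmmmm => lmmmmmmmmmmmmm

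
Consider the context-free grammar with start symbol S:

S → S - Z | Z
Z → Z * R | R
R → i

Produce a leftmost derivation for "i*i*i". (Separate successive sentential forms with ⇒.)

S ⇒ Z   [S → Z]
Z ⇒ Z*R   [Z → Z * R]
Z*R ⇒ Z*R*R   [Z → Z * R]
Z*R*R ⇒ R*R*R   [Z → R]
R*R*R ⇒ i*R*R   [R → i]
i*R*R ⇒ i*i*R   [R → i]
i*i*R ⇒ i*i*i   [R → i]

S ⇒ Z ⇒ Z*R ⇒ Z*R*R ⇒ R*R*R ⇒ i*R*R ⇒ i*i*R ⇒ i*i*i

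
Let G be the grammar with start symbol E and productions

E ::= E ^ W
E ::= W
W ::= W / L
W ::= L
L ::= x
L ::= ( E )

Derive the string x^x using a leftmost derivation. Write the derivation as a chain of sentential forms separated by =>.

E => E^W   [E ::= E ^ W]
E^W => W^W   [E ::= W]
W^W => L^W   [W ::= L]
L^W => x^W   [L ::= x]
x^W => x^L   [W ::= L]
x^L => x^x   [L ::= x]

E => E^W => W^W => L^W => x^W => x^L => x^x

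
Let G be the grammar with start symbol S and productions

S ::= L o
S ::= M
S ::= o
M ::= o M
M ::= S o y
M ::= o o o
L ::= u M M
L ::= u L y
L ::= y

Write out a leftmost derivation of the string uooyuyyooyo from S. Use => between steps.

S => Lo   [S ::= L o]
Lo => uMMo   [L ::= u M M]
uMMo => uSoyMo   [M ::= S o y]
uSoyMo => uooyMo   [S ::= o]
uooyMo => uooySoyo   [M ::= S o y]
uooySoyo => uooyLooyo   [S ::= L o]
uooyLooyo => uooyuLyooyo   [L ::= u L y]
uooyuLyooyo => uooyuyyooyo   [L ::= y]

S=>Lo=>uMMo=>uSoyMo=>uooyMo=>uooySoyo=>uooyLooyo=>uooyuLyooyo=>uooyuyyooyo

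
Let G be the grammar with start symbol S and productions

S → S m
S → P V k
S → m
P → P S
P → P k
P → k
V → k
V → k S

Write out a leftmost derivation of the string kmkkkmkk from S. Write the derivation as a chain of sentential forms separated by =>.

S => PVk => PSVk => PkSVk => PkkSVk => PkkkSVk => PSkkkSVk => kSkkkSVk => kmkkkSVk => kmkkkmVk => kmkkkmkk

S => PVk   [S → P V k]
PVk => PSVk   [P → P S]
PSVk => PkSVk   [P → P k]
PkSVk => PkkSVk   [P → P k]
PkkSVk => PkkkSVk   [P → P k]
PkkkSVk => PSkkkSVk   [P → P S]
PSkkkSVk => kSkkkSVk   [P → k]
kSkkkSVk => kmkkkSVk   [S → m]
kmkkkSVk => kmkkkmVk   [S → m]
kmkkkmVk => kmkkkmkk   [V → k]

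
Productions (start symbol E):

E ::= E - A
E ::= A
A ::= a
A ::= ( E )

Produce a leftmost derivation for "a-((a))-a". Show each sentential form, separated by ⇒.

E ⇒ E-A ⇒ E-A-A ⇒ A-A-A ⇒ a-A-A ⇒ a-(E)-A ⇒ a-(A)-A ⇒ a-((E))-A ⇒ a-((A))-A ⇒ a-((a))-A ⇒ a-((a))-a

E ⇒ E-A   [E ::= E - A]
E-A ⇒ E-A-A   [E ::= E - A]
E-A-A ⇒ A-A-A   [E ::= A]
A-A-A ⇒ a-A-A   [A ::= a]
a-A-A ⇒ a-(E)-A   [A ::= ( E )]
a-(E)-A ⇒ a-(A)-A   [E ::= A]
a-(A)-A ⇒ a-((E))-A   [A ::= ( E )]
a-((E))-A ⇒ a-((A))-A   [E ::= A]
a-((A))-A ⇒ a-((a))-A   [A ::= a]
a-((a))-A ⇒ a-((a))-a   [A ::= a]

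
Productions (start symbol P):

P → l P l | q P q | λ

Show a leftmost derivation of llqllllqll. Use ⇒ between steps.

P ⇒ lPl   [P → l P l]
lPl ⇒ llPll   [P → l P l]
llPll ⇒ llqPqll   [P → q P q]
llqPqll ⇒ llqlPlqll   [P → l P l]
llqlPlqll ⇒ llqllPllqll   [P → l P l]
llqllPllqll ⇒ llqllllqll   [P → λ]

P ⇒ lPl ⇒ llPll ⇒ llqPqll ⇒ llqlPlqll ⇒ llqllPllqll ⇒ llqllllqll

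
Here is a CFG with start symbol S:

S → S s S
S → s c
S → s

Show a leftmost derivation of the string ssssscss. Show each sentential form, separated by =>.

S=>SsS=>SsSsS=>ssSsS=>ssSsSsS=>ssssSsS=>ssssscsS=>ssssscss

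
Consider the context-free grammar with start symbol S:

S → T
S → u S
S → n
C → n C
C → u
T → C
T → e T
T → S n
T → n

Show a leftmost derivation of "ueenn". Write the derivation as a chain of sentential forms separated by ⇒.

S ⇒ uS ⇒ uT ⇒ ueT ⇒ ueeT ⇒ ueeSn ⇒ ueenn

S ⇒ uS   [S → u S]
uS ⇒ uT   [S → T]
uT ⇒ ueT   [T → e T]
ueT ⇒ ueeT   [T → e T]
ueeT ⇒ ueeSn   [T → S n]
ueeSn ⇒ ueenn   [S → n]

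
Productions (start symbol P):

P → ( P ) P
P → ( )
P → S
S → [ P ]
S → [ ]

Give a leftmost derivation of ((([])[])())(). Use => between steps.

P => (P)P => ((P)P)P => (((P)P)P)P => (((S)P)P)P => ((([])P)P)P => ((([])S)P)P => ((([])[])P)P => ((([])[])())P => ((([])[])())()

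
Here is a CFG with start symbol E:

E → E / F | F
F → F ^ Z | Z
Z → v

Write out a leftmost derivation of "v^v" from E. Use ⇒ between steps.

E ⇒ F ⇒ F^Z ⇒ Z^Z ⇒ v^Z ⇒ v^v

E ⇒ F   [E → F]
F ⇒ F^Z   [F → F ^ Z]
F^Z ⇒ Z^Z   [F → Z]
Z^Z ⇒ v^Z   [Z → v]
v^Z ⇒ v^v   [Z → v]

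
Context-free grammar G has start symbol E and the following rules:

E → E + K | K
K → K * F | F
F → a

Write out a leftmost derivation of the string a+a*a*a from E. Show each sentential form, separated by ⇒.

E ⇒ E+K   [E → E + K]
E+K ⇒ K+K   [E → K]
K+K ⇒ F+K   [K → F]
F+K ⇒ a+K   [F → a]
a+K ⇒ a+K*F   [K → K * F]
a+K*F ⇒ a+K*F*F   [K → K * F]
a+K*F*F ⇒ a+F*F*F   [K → F]
a+F*F*F ⇒ a+a*F*F   [F → a]
a+a*F*F ⇒ a+a*a*F   [F → a]
a+a*a*F ⇒ a+a*a*a   [F → a]

E ⇒ E+K ⇒ K+K ⇒ F+K ⇒ a+K ⇒ a+K*F ⇒ a+K*F*F ⇒ a+F*F*F ⇒ a+a*F*F ⇒ a+a*a*F ⇒ a+a*a*a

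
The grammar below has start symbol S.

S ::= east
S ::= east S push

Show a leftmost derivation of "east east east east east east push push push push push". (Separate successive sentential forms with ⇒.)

S ⇒ east S push ⇒ east east S push push ⇒ east east east S push push push ⇒ east east east east S push push push push ⇒ east east east east east S push push push push push ⇒ east east east east east east push push push push push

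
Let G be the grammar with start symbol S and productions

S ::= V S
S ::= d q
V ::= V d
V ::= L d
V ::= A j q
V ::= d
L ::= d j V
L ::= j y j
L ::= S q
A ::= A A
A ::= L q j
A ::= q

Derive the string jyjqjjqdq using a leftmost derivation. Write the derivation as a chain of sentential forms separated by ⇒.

S ⇒ VS   [S ::= V S]
VS ⇒ AjqS   [V ::= A j q]
AjqS ⇒ LqjjqS   [A ::= L q j]
LqjjqS ⇒ jyjqjjqS   [L ::= j y j]
jyjqjjqS ⇒ jyjqjjqdq   [S ::= d q]

S ⇒ VS ⇒ AjqS ⇒ LqjjqS ⇒ jyjqjjqS ⇒ jyjqjjqdq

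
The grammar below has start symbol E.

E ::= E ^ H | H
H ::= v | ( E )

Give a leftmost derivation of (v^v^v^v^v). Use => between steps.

E => H => (E) => (E^H) => (E^H^H) => (E^H^H^H) => (E^H^H^H^H) => (H^H^H^H^H) => (v^H^H^H^H) => (v^v^H^H^H) => (v^v^v^H^H) => (v^v^v^v^H) => (v^v^v^v^v)

E => H   [E ::= H]
H => (E)   [H ::= ( E )]
(E) => (E^H)   [E ::= E ^ H]
(E^H) => (E^H^H)   [E ::= E ^ H]
(E^H^H) => (E^H^H^H)   [E ::= E ^ H]
(E^H^H^H) => (E^H^H^H^H)   [E ::= E ^ H]
(E^H^H^H^H) => (H^H^H^H^H)   [E ::= H]
(H^H^H^H^H) => (v^H^H^H^H)   [H ::= v]
(v^H^H^H^H) => (v^v^H^H^H)   [H ::= v]
(v^v^H^H^H) => (v^v^v^H^H)   [H ::= v]
(v^v^v^H^H) => (v^v^v^v^H)   [H ::= v]
(v^v^v^v^H) => (v^v^v^v^v)   [H ::= v]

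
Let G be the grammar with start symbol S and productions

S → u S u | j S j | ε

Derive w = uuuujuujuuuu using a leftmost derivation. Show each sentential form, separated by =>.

S => uSu => uuSuu => uuuSuuu => uuuuSuuuu => uuuujSjuuuu => uuuujuSujuuuu => uuuujuujuuuu

S => uSu   [S → u S u]
uSu => uuSuu   [S → u S u]
uuSuu => uuuSuuu   [S → u S u]
uuuSuuu => uuuuSuuuu   [S → u S u]
uuuuSuuuu => uuuujSjuuuu   [S → j S j]
uuuujSjuuuu => uuuujuSujuuuu   [S → u S u]
uuuujuSujuuuu => uuuujuujuuuu   [S → ε]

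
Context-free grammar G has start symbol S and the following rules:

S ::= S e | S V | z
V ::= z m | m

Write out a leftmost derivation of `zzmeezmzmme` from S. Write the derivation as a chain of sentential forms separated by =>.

S => Se   [S ::= S e]
Se => SVe   [S ::= S V]
SVe => SVVe   [S ::= S V]
SVVe => SVVVe   [S ::= S V]
SVVVe => SeVVVe   [S ::= S e]
SeVVVe => SeeVVVe   [S ::= S e]
SeeVVVe => SVeeVVVe   [S ::= S V]
SVeeVVVe => zVeeVVVe   [S ::= z]
zVeeVVVe => zzmeeVVVe   [V ::= z m]
zzmeeVVVe => zzmeezmVVe   [V ::= z m]
zzmeezmVVe => zzmeezmzmVe   [V ::= z m]
zzmeezmzmVe => zzmeezmzmme   [V ::= m]

S => Se => SVe => SVVe => SVVVe => SeVVVe => SeeVVVe => SVeeVVVe => zVeeVVVe => zzmeeVVVe => zzmeezmVVe => zzmeezmzmVe => zzmeezmzmme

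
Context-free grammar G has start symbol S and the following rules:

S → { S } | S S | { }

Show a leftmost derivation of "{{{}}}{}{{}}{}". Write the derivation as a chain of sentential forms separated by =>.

S=>SS=>SSS=>{S}SS=>{{S}}SS=>{{{}}}SS=>{{{}}}SSS=>{{{}}}{}SS=>{{{}}}{}{S}S=>{{{}}}{}{{}}S=>{{{}}}{}{{}}{}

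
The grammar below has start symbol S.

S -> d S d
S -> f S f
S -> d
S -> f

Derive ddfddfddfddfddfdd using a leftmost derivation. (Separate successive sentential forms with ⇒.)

S ⇒ dSd ⇒ ddSdd ⇒ ddfSfdd ⇒ ddfdSdfdd ⇒ ddfddSddfdd ⇒ ddfddfSfddfdd ⇒ ddfddfdSdfddfdd ⇒ ddfddfddSddfddfdd ⇒ ddfddfddfddfddfdd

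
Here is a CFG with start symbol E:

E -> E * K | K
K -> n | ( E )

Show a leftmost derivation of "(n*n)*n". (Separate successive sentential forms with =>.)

E=>E*K=>K*K=>(E)*K=>(E*K)*K=>(K*K)*K=>(n*K)*K=>(n*n)*K=>(n*n)*n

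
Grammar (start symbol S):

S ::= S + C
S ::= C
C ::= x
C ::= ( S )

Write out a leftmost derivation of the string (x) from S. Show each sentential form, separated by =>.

S => C => (S) => (C) => (x)

S => C   [S ::= C]
C => (S)   [C ::= ( S )]
(S) => (C)   [S ::= C]
(C) => (x)   [C ::= x]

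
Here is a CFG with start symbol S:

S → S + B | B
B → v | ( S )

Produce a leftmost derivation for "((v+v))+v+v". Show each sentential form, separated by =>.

S=>S+B=>S+B+B=>B+B+B=>(S)+B+B=>(B)+B+B=>((S))+B+B=>((S+B))+B+B=>((B+B))+B+B=>((v+B))+B+B=>((v+v))+B+B=>((v+v))+v+B=>((v+v))+v+v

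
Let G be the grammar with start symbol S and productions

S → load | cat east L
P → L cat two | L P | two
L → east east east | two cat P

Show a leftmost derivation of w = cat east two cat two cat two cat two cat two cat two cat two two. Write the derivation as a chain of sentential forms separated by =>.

S => cat east L => cat east two cat P => cat east two cat L P => cat east two cat two cat P P => cat east two cat two cat L cat two P => cat east two cat two cat two cat P cat two P => cat east two cat two cat two cat L cat two cat two P => cat east two cat two cat two cat two cat P cat two cat two P => cat east two cat two cat two cat two cat two cat two cat two P => cat east two cat two cat two cat two cat two cat two cat two two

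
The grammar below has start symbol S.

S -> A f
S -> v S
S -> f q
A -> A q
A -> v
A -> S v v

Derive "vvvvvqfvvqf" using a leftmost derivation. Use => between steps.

S => vS   [S -> v S]
vS => vvS   [S -> v S]
vvS => vvvS   [S -> v S]
vvvS => vvvAf   [S -> A f]
vvvAf => vvvAqf   [A -> A q]
vvvAqf => vvvSvvqf   [A -> S v v]
vvvSvvqf => vvvvSvvqf   [S -> v S]
vvvvSvvqf => vvvvAfvvqf   [S -> A f]
vvvvAfvvqf => vvvvAqfvvqf   [A -> A q]
vvvvAqfvvqf => vvvvvqfvvqf   [A -> v]

S => vS => vvS => vvvS => vvvAf => vvvAqf => vvvSvvqf => vvvvSvvqf => vvvvAfvvqf => vvvvAqfvvqf => vvvvvqfvvqf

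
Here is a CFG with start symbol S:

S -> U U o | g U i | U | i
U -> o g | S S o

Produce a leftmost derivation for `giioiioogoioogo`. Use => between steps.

S => UUo   [S -> U U o]
UUo => SSoUo   [U -> S S o]
SSoUo => UUoSoUo   [S -> U U o]
UUoSoUo => SSoUoSoUo   [U -> S S o]
SSoUoSoUo => gUiSoUoSoUo   [S -> g U i]
gUiSoUoSoUo => gSSoiSoUoSoUo   [U -> S S o]
gSSoiSoUoSoUo => giSoiSoUoSoUo   [S -> i]
giSoiSoUoSoUo => giioiSoUoSoUo   [S -> i]
giioiSoUoSoUo => giioiioUoSoUo   [S -> i]
giioiioUoSoUo => giioiioogoSoUo   [U -> o g]
giioiioogoSoUo => giioiioogoioUo   [S -> i]
giioiioogoioUo => giioiioogoioogo   [U -> o g]

S => UUo => SSoUo => UUoSoUo => SSoUoSoUo => gUiSoUoSoUo => gSSoiSoUoSoUo => giSoiSoUoSoUo => giioiSoUoSoUo => giioiioUoSoUo => giioiioogoSoUo => giioiioogoioUo => giioiioogoioogo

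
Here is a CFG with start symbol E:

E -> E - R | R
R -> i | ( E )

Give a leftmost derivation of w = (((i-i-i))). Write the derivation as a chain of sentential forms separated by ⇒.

E ⇒ R ⇒ (E) ⇒ (R) ⇒ ((E)) ⇒ ((R)) ⇒ (((E))) ⇒ (((E-R))) ⇒ (((E-R-R))) ⇒ (((R-R-R))) ⇒ (((i-R-R))) ⇒ (((i-i-R))) ⇒ (((i-i-i)))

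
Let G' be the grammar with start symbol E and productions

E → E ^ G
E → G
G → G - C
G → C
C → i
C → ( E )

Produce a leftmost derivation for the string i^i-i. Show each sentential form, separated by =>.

E => E^G => G^G => C^G => i^G => i^G-C => i^C-C => i^i-C => i^i-i

E => E^G   [E → E ^ G]
E^G => G^G   [E → G]
G^G => C^G   [G → C]
C^G => i^G   [C → i]
i^G => i^G-C   [G → G - C]
i^G-C => i^C-C   [G → C]
i^C-C => i^i-C   [C → i]
i^i-C => i^i-i   [C → i]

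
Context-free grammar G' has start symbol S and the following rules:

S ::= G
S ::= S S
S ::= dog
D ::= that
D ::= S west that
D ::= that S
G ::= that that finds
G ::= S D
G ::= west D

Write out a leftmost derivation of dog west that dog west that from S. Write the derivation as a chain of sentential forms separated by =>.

S => S S => dog S => dog G => dog west D => dog west that S => dog west that S S => dog west that dog S => dog west that dog G => dog west that dog west D => dog west that dog west that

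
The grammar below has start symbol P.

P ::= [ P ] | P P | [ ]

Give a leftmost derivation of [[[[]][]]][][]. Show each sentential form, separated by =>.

P => PP   [P ::= P P]
PP => PPP   [P ::= P P]
PPP => [P]PP   [P ::= [ P ]]
[P]PP => [[P]]PP   [P ::= [ P ]]
[[P]]PP => [[PP]]PP   [P ::= P P]
[[PP]]PP => [[[P]P]]PP   [P ::= [ P ]]
[[[P]P]]PP => [[[[]]P]]PP   [P ::= [ ]]
[[[[]]P]]PP => [[[[]][]]]PP   [P ::= [ ]]
[[[[]][]]]PP => [[[[]][]]][]P   [P ::= [ ]]
[[[[]][]]][]P => [[[[]][]]][][]   [P ::= [ ]]

P=>PP=>PPP=>[P]PP=>[[P]]PP=>[[PP]]PP=>[[[P]P]]PP=>[[[[]]P]]PP=>[[[[]][]]]PP=>[[[[]][]]][]P=>[[[[]][]]][][]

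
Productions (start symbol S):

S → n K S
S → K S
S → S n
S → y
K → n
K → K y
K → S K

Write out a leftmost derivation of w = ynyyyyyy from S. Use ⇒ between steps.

S ⇒ KS   [S → K S]
KS ⇒ SKS   [K → S K]
SKS ⇒ yKS   [S → y]
yKS ⇒ yKyS   [K → K y]
yKyS ⇒ yKyyS   [K → K y]
yKyyS ⇒ yKyyyS   [K → K y]
yKyyyS ⇒ yKyyyyS   [K → K y]
yKyyyyS ⇒ yKyyyyyS   [K → K y]
yKyyyyyS ⇒ ynyyyyyS   [K → n]
ynyyyyyS ⇒ ynyyyyyy   [S → y]

S ⇒ KS ⇒ SKS ⇒ yKS ⇒ yKyS ⇒ yKyyS ⇒ yKyyyS ⇒ yKyyyyS ⇒ yKyyyyyS ⇒ ynyyyyyS ⇒ ynyyyyyy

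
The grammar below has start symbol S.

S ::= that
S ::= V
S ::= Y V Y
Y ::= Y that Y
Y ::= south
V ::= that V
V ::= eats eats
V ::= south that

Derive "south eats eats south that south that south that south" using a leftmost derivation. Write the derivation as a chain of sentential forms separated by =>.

S => Y V Y   [S ::= Y V Y]
Y V Y => south V Y   [Y ::= south]
south V Y => south eats eats Y   [V ::= eats eats]
south eats eats Y => south eats eats Y that Y   [Y ::= Y that Y]
south eats eats Y that Y => south eats eats Y that Y that Y   [Y ::= Y that Y]
south eats eats Y that Y that Y => south eats eats south that Y that Y   [Y ::= south]
south eats eats south that Y that Y => south eats eats south that Y that Y that Y   [Y ::= Y that Y]
south eats eats south that Y that Y that Y => south eats eats south that south that Y that Y   [Y ::= south]
south eats eats south that south that Y that Y => south eats eats south that south that south that Y   [Y ::= south]
south eats eats south that south that south that Y => south eats eats south that south that south that south   [Y ::= south]

S => Y V Y => south V Y => south eats eats Y => south eats eats Y that Y => south eats eats Y that Y that Y => south eats eats south that Y that Y => south eats eats south that Y that Y that Y => south eats eats south that south that Y that Y => south eats eats south that south that south that Y => south eats eats south that south that south that south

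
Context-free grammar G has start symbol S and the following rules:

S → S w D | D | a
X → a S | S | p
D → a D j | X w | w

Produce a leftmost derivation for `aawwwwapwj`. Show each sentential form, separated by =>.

S=>SwD=>DwD=>XwwD=>aSwwD=>aSwDwwD=>aawDwwD=>aawwwwD=>aawwwwaDj=>aawwwwaXwj=>aawwwwapwj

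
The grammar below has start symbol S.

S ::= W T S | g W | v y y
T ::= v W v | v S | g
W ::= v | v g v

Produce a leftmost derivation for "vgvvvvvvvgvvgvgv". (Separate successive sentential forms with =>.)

S=>WTS=>vgvTS=>vgvvWvS=>vgvvvvS=>vgvvvvWTS=>vgvvvvvTS=>vgvvvvvvWvS=>vgvvvvvvvgvvS=>vgvvvvvvvgvvgW=>vgvvvvvvvgvvgvgv

S => WTS   [S ::= W T S]
WTS => vgvTS   [W ::= v g v]
vgvTS => vgvvWvS   [T ::= v W v]
vgvvWvS => vgvvvvS   [W ::= v]
vgvvvvS => vgvvvvWTS   [S ::= W T S]
vgvvvvWTS => vgvvvvvTS   [W ::= v]
vgvvvvvTS => vgvvvvvvWvS   [T ::= v W v]
vgvvvvvvWvS => vgvvvvvvvgvvS   [W ::= v g v]
vgvvvvvvvgvvS => vgvvvvvvvgvvgW   [S ::= g W]
vgvvvvvvvgvvgW => vgvvvvvvvgvvgvgv   [W ::= v g v]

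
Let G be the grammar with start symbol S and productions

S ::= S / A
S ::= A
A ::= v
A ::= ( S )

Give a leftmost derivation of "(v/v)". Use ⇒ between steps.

S ⇒ A ⇒ (S) ⇒ (S/A) ⇒ (A/A) ⇒ (v/A) ⇒ (v/v)

S ⇒ A   [S ::= A]
A ⇒ (S)   [A ::= ( S )]
(S) ⇒ (S/A)   [S ::= S / A]
(S/A) ⇒ (A/A)   [S ::= A]
(A/A) ⇒ (v/A)   [A ::= v]
(v/A) ⇒ (v/v)   [A ::= v]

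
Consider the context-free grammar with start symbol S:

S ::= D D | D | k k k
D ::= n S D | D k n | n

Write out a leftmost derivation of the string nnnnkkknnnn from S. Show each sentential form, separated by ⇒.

S ⇒ DD ⇒ nSDD ⇒ nDDDD ⇒ nnSDDDD ⇒ nnDDDDD ⇒ nnnDDDD ⇒ nnnnSDDDD ⇒ nnnnkkkDDDD ⇒ nnnnkkknDDD ⇒ nnnnkkknnDD ⇒ nnnnkkknnnD ⇒ nnnnkkknnnn

S ⇒ DD   [S ::= D D]
DD ⇒ nSDD   [D ::= n S D]
nSDD ⇒ nDDDD   [S ::= D D]
nDDDD ⇒ nnSDDDD   [D ::= n S D]
nnSDDDD ⇒ nnDDDDD   [S ::= D]
nnDDDDD ⇒ nnnDDDD   [D ::= n]
nnnDDDD ⇒ nnnnSDDDD   [D ::= n S D]
nnnnSDDDD ⇒ nnnnkkkDDDD   [S ::= k k k]
nnnnkkkDDDD ⇒ nnnnkkknDDD   [D ::= n]
nnnnkkknDDD ⇒ nnnnkkknnDD   [D ::= n]
nnnnkkknnDD ⇒ nnnnkkknnnD   [D ::= n]
nnnnkkknnnD ⇒ nnnnkkknnnn   [D ::= n]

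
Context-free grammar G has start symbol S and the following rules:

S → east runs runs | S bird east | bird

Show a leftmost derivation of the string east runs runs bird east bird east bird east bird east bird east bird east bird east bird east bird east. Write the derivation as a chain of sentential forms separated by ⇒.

S ⇒ S bird east   [S → S bird east]
S bird east ⇒ S bird east bird east   [S → S bird east]
S bird east bird east ⇒ S bird east bird east bird east   [S → S bird east]
S bird east bird east bird east ⇒ S bird east bird east bird east bird east   [S → S bird east]
S bird east bird east bird east bird east ⇒ S bird east bird east bird east bird east bird east   [S → S bird east]
S bird east bird east bird east bird east bird east ⇒ S bird east bird east bird east bird east bird east bird east   [S → S bird east]
S bird east bird east bird east bird east bird east bird east ⇒ S bird east bird east bird east bird east bird east bird east bird east   [S → S bird east]
S bird east bird east bird east bird east bird east bird east bird east ⇒ S bird east bird east bird east bird east bird east bird east bird east bird east   [S → S bird east]
S bird east bird east bird east bird east bird east bird east bird east bird east ⇒ S bird east bird east bird east bird east bird east bird east bird east bird east bird east   [S → S bird east]
S bird east bird east bird east bird east bird east bird east bird east bird east bird east ⇒ east runs runs bird east bird east bird east bird east bird east bird east bird east bird east bird east   [S → east runs runs]

S ⇒ S bird east ⇒ S bird east bird east ⇒ S bird east bird east bird east ⇒ S bird east bird east bird east bird east ⇒ S bird east bird east bird east bird east bird east ⇒ S bird east bird east bird east bird east bird east bird east ⇒ S bird east bird east bird east bird east bird east bird east bird east ⇒ S bird east bird east bird east bird east bird east bird east bird east bird east ⇒ S bird east bird east bird east bird east bird east bird east bird east bird east bird east ⇒ east runs runs bird east bird east bird east bird east bird east bird east bird east bird east bird east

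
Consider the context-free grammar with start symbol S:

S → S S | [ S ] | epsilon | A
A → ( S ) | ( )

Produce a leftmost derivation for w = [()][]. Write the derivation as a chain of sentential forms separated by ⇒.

S ⇒ SS ⇒ SSS ⇒ SSSS ⇒ [S]SSS ⇒ [A]SSS ⇒ [()]SSS ⇒ [()][S]SS ⇒ [()][]SS ⇒ [()][]S ⇒ [()][]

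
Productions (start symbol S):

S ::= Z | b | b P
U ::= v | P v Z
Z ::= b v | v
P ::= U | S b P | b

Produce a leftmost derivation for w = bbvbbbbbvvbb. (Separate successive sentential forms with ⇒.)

S⇒bP⇒bSbP⇒bbPbP⇒bbUbP⇒bbPvZbP⇒bbSbPvZbP⇒bbZbPvZbP⇒bbvbPvZbP⇒bbvbSbPvZbP⇒bbvbbPbPvZbP⇒bbvbbbbPvZbP⇒bbvbbbbbvZbP⇒bbvbbbbbvvbP⇒bbvbbbbbvvbb

S ⇒ bP   [S ::= b P]
bP ⇒ bSbP   [P ::= S b P]
bSbP ⇒ bbPbP   [S ::= b P]
bbPbP ⇒ bbUbP   [P ::= U]
bbUbP ⇒ bbPvZbP   [U ::= P v Z]
bbPvZbP ⇒ bbSbPvZbP   [P ::= S b P]
bbSbPvZbP ⇒ bbZbPvZbP   [S ::= Z]
bbZbPvZbP ⇒ bbvbPvZbP   [Z ::= v]
bbvbPvZbP ⇒ bbvbSbPvZbP   [P ::= S b P]
bbvbSbPvZbP ⇒ bbvbbPbPvZbP   [S ::= b P]
bbvbbPbPvZbP ⇒ bbvbbbbPvZbP   [P ::= b]
bbvbbbbPvZbP ⇒ bbvbbbbbvZbP   [P ::= b]
bbvbbbbbvZbP ⇒ bbvbbbbbvvbP   [Z ::= v]
bbvbbbbbvvbP ⇒ bbvbbbbbvvbb   [P ::= b]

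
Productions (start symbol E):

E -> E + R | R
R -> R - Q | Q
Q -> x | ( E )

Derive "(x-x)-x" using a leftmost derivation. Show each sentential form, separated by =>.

E => R   [E -> R]
R => R-Q   [R -> R - Q]
R-Q => Q-Q   [R -> Q]
Q-Q => (E)-Q   [Q -> ( E )]
(E)-Q => (R)-Q   [E -> R]
(R)-Q => (R-Q)-Q   [R -> R - Q]
(R-Q)-Q => (Q-Q)-Q   [R -> Q]
(Q-Q)-Q => (x-Q)-Q   [Q -> x]
(x-Q)-Q => (x-x)-Q   [Q -> x]
(x-x)-Q => (x-x)-x   [Q -> x]

E=>R=>R-Q=>Q-Q=>(E)-Q=>(R)-Q=>(R-Q)-Q=>(Q-Q)-Q=>(x-Q)-Q=>(x-x)-Q=>(x-x)-x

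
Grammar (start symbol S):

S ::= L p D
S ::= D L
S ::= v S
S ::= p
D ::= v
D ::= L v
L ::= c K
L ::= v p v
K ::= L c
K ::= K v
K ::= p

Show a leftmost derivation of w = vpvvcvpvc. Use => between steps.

S=>DL=>LvL=>vpvvL=>vpvvcK=>vpvvcLc=>vpvvcvpvc

S => DL   [S ::= D L]
DL => LvL   [D ::= L v]
LvL => vpvvL   [L ::= v p v]
vpvvL => vpvvcK   [L ::= c K]
vpvvcK => vpvvcLc   [K ::= L c]
vpvvcLc => vpvvcvpvc   [L ::= v p v]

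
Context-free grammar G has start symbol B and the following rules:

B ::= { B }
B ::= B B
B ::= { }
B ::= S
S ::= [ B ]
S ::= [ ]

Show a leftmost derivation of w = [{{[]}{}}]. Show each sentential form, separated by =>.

B => S   [B ::= S]
S => [B]   [S ::= [ B ]]
[B] => [{B}]   [B ::= { B }]
[{B}] => [{BB}]   [B ::= B B]
[{BB}] => [{{B}B}]   [B ::= { B }]
[{{B}B}] => [{{S}B}]   [B ::= S]
[{{S}B}] => [{{[]}B}]   [S ::= [ ]]
[{{[]}B}] => [{{[]}{}}]   [B ::= { }]

B => S => [B] => [{B}] => [{BB}] => [{{B}B}] => [{{S}B}] => [{{[]}B}] => [{{[]}{}}]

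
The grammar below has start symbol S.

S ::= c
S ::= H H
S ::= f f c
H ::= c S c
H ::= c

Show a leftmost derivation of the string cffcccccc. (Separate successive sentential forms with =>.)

S => HH => cScH => cffccH => cffcccSc => cffcccHHc => cffccccHc => cffcccccc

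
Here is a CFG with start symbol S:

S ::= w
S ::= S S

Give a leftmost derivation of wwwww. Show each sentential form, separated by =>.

S=>SS=>SSS=>SSSS=>SSSSS=>wSSSS=>wwSSS=>wwwSS=>wwwwS=>wwwww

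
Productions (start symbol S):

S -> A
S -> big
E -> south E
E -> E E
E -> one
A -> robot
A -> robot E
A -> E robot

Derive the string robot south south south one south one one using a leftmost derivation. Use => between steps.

S => A => robot E => robot E E => robot south E E => robot south south E E => robot south south E E E => robot south south south E E E => robot south south south one E E => robot south south south one south E E => robot south south south one south one E => robot south south south one south one one

S => A   [S -> A]
A => robot E   [A -> robot E]
robot E => robot E E   [E -> E E]
robot E E => robot south E E   [E -> south E]
robot south E E => robot south south E E   [E -> south E]
robot south south E E => robot south south E E E   [E -> E E]
robot south south E E E => robot south south south E E E   [E -> south E]
robot south south south E E E => robot south south south one E E   [E -> one]
robot south south south one E E => robot south south south one south E E   [E -> south E]
robot south south south one south E E => robot south south south one south one E   [E -> one]
robot south south south one south one E => robot south south south one south one one   [E -> one]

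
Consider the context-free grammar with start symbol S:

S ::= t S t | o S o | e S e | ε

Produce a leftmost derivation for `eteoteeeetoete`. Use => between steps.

S => eSe => etSte => eteSete => eteoSoete => eteotStoete => eteoteSetoete => eteoteeSeetoete => eteoteeeetoete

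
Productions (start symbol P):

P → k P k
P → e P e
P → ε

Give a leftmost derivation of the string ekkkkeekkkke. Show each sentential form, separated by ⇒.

P ⇒ ePe   [P → e P e]
ePe ⇒ ekPke   [P → k P k]
ekPke ⇒ ekkPkke   [P → k P k]
ekkPkke ⇒ ekkkPkkke   [P → k P k]
ekkkPkkke ⇒ ekkkkPkkkke   [P → k P k]
ekkkkPkkkke ⇒ ekkkkePekkkke   [P → e P e]
ekkkkePekkkke ⇒ ekkkkeekkkke   [P → ε]

P ⇒ ePe ⇒ ekPke ⇒ ekkPkke ⇒ ekkkPkkke ⇒ ekkkkPkkkke ⇒ ekkkkePekkkke ⇒ ekkkkeekkkke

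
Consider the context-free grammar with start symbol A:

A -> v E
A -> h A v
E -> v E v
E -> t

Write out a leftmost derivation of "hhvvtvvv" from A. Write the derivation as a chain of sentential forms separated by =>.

A => hAv   [A -> h A v]
hAv => hhAvv   [A -> h A v]
hhAvv => hhvEvv   [A -> v E]
hhvEvv => hhvvEvvv   [E -> v E v]
hhvvEvvv => hhvvtvvv   [E -> t]

A=>hAv=>hhAvv=>hhvEvv=>hhvvEvvv=>hhvvtvvv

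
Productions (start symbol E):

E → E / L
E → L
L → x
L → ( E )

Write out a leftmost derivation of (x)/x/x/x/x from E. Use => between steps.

E => E/L   [E → E / L]
E/L => E/L/L   [E → E / L]
E/L/L => E/L/L/L   [E → E / L]
E/L/L/L => E/L/L/L/L   [E → E / L]
E/L/L/L/L => L/L/L/L/L   [E → L]
L/L/L/L/L => (E)/L/L/L/L   [L → ( E )]
(E)/L/L/L/L => (L)/L/L/L/L   [E → L]
(L)/L/L/L/L => (x)/L/L/L/L   [L → x]
(x)/L/L/L/L => (x)/x/L/L/L   [L → x]
(x)/x/L/L/L => (x)/x/x/L/L   [L → x]
(x)/x/x/L/L => (x)/x/x/x/L   [L → x]
(x)/x/x/x/L => (x)/x/x/x/x   [L → x]

E => E/L => E/L/L => E/L/L/L => E/L/L/L/L => L/L/L/L/L => (E)/L/L/L/L => (L)/L/L/L/L => (x)/L/L/L/L => (x)/x/L/L/L => (x)/x/x/L/L => (x)/x/x/x/L => (x)/x/x/x/x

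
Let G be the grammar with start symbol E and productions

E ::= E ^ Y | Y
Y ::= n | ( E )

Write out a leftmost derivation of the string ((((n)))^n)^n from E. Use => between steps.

E => E^Y => Y^Y => (E)^Y => (E^Y)^Y => (Y^Y)^Y => ((E)^Y)^Y => ((Y)^Y)^Y => (((E))^Y)^Y => (((Y))^Y)^Y => ((((E)))^Y)^Y => ((((Y)))^Y)^Y => ((((n)))^Y)^Y => ((((n)))^n)^Y => ((((n)))^n)^n

E => E^Y   [E ::= E ^ Y]
E^Y => Y^Y   [E ::= Y]
Y^Y => (E)^Y   [Y ::= ( E )]
(E)^Y => (E^Y)^Y   [E ::= E ^ Y]
(E^Y)^Y => (Y^Y)^Y   [E ::= Y]
(Y^Y)^Y => ((E)^Y)^Y   [Y ::= ( E )]
((E)^Y)^Y => ((Y)^Y)^Y   [E ::= Y]
((Y)^Y)^Y => (((E))^Y)^Y   [Y ::= ( E )]
(((E))^Y)^Y => (((Y))^Y)^Y   [E ::= Y]
(((Y))^Y)^Y => ((((E)))^Y)^Y   [Y ::= ( E )]
((((E)))^Y)^Y => ((((Y)))^Y)^Y   [E ::= Y]
((((Y)))^Y)^Y => ((((n)))^Y)^Y   [Y ::= n]
((((n)))^Y)^Y => ((((n)))^n)^Y   [Y ::= n]
((((n)))^n)^Y => ((((n)))^n)^n   [Y ::= n]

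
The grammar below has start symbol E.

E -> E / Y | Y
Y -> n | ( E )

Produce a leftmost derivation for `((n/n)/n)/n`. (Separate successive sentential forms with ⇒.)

E ⇒ E/Y ⇒ Y/Y ⇒ (E)/Y ⇒ (E/Y)/Y ⇒ (Y/Y)/Y ⇒ ((E)/Y)/Y ⇒ ((E/Y)/Y)/Y ⇒ ((Y/Y)/Y)/Y ⇒ ((n/Y)/Y)/Y ⇒ ((n/n)/Y)/Y ⇒ ((n/n)/n)/Y ⇒ ((n/n)/n)/n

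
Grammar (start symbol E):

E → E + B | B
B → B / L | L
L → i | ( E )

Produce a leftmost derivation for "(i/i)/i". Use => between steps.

E=>B=>B/L=>L/L=>(E)/L=>(B)/L=>(B/L)/L=>(L/L)/L=>(i/L)/L=>(i/i)/L=>(i/i)/i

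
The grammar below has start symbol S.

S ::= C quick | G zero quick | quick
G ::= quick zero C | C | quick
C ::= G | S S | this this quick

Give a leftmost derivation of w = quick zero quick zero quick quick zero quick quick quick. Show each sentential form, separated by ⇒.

S ⇒ C quick   [S ::= C quick]
C quick ⇒ S S quick   [C ::= S S]
S S quick ⇒ G zero quick S quick   [S ::= G zero quick]
G zero quick S quick ⇒ quick zero C zero quick S quick   [G ::= quick zero C]
quick zero C zero quick S quick ⇒ quick zero S S zero quick S quick   [C ::= S S]
quick zero S S zero quick S quick ⇒ quick zero G zero quick S zero quick S quick   [S ::= G zero quick]
quick zero G zero quick S zero quick S quick ⇒ quick zero quick zero quick S zero quick S quick   [G ::= quick]
quick zero quick zero quick S zero quick S quick ⇒ quick zero quick zero quick quick zero quick S quick   [S ::= quick]
quick zero quick zero quick quick zero quick S quick ⇒ quick zero quick zero quick quick zero quick quick quick   [S ::= quick]

S ⇒ C quick ⇒ S S quick ⇒ G zero quick S quick ⇒ quick zero C zero quick S quick ⇒ quick zero S S zero quick S quick ⇒ quick zero G zero quick S zero quick S quick ⇒ quick zero quick zero quick S zero quick S quick ⇒ quick zero quick zero quick quick zero quick S quick ⇒ quick zero quick zero quick quick zero quick quick quick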